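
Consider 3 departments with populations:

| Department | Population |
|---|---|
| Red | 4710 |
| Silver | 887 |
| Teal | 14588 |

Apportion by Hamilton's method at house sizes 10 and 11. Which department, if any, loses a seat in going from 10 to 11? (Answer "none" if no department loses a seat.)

At 10 seats: Red 2, Silver 1, Teal 7.
At 11 seats: Red 3, Silver 0, Teal 8.
Silver drops from 1 to 0.

Silver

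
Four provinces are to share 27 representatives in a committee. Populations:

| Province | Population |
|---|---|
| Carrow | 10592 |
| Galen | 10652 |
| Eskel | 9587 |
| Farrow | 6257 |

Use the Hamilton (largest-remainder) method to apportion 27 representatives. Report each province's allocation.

Carrow=8, Galen=8, Eskel=7, Farrow=4

Standard divisor: 37088 ÷ 27 ≈ 1373.63.
Standard quotas: Carrow 7.7110, Galen 7.7546, Eskel 6.9793, Farrow 4.5551.
Lower quotas: Carrow 7, Galen 7, Eskel 6, Farrow 4 (sum 24, leaving 3 seats).
Remainders in descending order: Eskel 0.9793, Galen 0.7546, Carrow 0.7110, Farrow 0.5551.
The surplus seats go to Eskel, Galen, Carrow.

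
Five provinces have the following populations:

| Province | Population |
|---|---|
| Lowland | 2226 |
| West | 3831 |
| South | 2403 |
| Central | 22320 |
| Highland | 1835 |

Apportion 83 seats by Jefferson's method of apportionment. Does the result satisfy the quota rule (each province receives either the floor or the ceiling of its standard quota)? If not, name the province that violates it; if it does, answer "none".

Central

Standard quotas: Lowland 5.665, West 9.749, South 6.115, Central 56.801, Highland 4.670.
Jefferson allocation: Lowland 5, West 10, South 6, Central 58, Highland 4.
Central has quota 56.801 (lower 56, upper 57) but receives 58 — outside the quota interval.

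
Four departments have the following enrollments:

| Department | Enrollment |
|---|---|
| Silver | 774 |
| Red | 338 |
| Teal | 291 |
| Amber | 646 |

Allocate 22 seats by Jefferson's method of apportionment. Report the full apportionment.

Silver: 9, Red: 3, Teal: 3, Amber: 7

Standard divisor 2049/22 ≈ 93.136; standard quotas: Silver 8.310, Red 3.629, Teal 3.124, Amber 6.936.
Rounding down gives 8, 3, 3, 6 = 20 seats, so the divisor must be adjusted.
With modified divisor 85: modified quotas Silver 9.106, Red 3.976, Teal 3.424, Amber 7.600.
Rounding down: Silver 9, Red 3, Teal 3, Amber 7 (total 22).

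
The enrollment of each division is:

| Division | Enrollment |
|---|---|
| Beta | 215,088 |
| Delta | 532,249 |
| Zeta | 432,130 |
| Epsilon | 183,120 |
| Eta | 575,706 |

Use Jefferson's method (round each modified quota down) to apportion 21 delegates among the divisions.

Standard divisor 1938293/21 ≈ 92299.667; standard quotas: Beta 2.330, Delta 5.767, Zeta 4.682, Epsilon 1.984, Eta 6.237.
Rounding down gives 2, 5, 4, 1, 6 = 18 seats, so the divisor must be adjusted.
With modified divisor 84300: modified quotas Beta 2.551, Delta 6.314, Zeta 5.126, Epsilon 2.172, Eta 6.829.
Rounding down: Beta 2, Delta 6, Zeta 5, Epsilon 2, Eta 6 (total 21).

Beta=2, Delta=6, Zeta=5, Epsilon=2, Eta=6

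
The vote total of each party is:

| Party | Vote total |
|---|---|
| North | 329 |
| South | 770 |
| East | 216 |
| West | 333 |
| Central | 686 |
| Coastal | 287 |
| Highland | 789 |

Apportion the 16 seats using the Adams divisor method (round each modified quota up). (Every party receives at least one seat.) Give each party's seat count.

Standard divisor 3410/16 ≈ 213.125; standard quotas: North 1.544, South 3.613, East 1.013, West 1.562, Central 3.219, Coastal 1.347, Highland 3.702.
Rounding up gives 2, 4, 2, 2, 4, 2, 4 = 20 seats, so the divisor must be adjusted.
With modified divisor 280: modified quotas North 1.175, South 2.750, East 0.771, West 1.189, Central 2.450, Coastal 1.025, Highland 2.818.
Rounding up: North 2, South 3, East 1, West 2, Central 3, Coastal 2, Highland 3 (total 16).

North: 2; South: 3; East: 1; West: 2; Central: 3; Coastal: 2; Highland: 3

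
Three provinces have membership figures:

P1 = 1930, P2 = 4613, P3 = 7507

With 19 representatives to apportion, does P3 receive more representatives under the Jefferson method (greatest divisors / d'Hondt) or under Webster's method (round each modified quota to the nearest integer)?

Jefferson: P1 2, P2 6, P3 11.
Webster: P1 3, P2 6, P3 10.
P3 gets 11 under Jefferson and 10 under Webster.

Jefferson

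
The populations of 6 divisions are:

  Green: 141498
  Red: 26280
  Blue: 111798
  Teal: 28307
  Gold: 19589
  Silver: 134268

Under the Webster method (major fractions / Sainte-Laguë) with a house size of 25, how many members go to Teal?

Standard divisor 461740/25 ≈ 18469.6; standard quotas: Green 7.661, Red 1.423, Blue 6.053, Teal 1.533, Gold 1.061, Silver 7.270.
Rounding to the nearest integer gives Green 8, Red 1, Blue 6, Teal 2, Gold 1, Silver 7 — total 25, matching the house size, so no adjustment is needed.
Teal receives 2.

2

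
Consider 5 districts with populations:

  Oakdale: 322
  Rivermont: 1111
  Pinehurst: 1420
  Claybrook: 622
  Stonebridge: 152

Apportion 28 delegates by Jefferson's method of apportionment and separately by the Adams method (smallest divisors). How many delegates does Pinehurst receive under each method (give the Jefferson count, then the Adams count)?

11 and 10

Jefferson: Oakdale 2, Rivermont 9, Pinehurst 11, Claybrook 5, Stonebridge 1.
Adams: Oakdale 3, Rivermont 8, Pinehurst 10, Claybrook 5, Stonebridge 2.
Pinehurst gets 11 under Jefferson and 10 under Adams.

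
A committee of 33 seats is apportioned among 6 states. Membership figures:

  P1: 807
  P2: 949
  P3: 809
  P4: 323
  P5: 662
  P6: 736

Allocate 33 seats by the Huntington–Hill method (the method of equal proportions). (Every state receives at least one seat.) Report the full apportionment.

P1=6; P2=7; P3=6; P4=3; P5=5; P6=6

With divisor 129: modified quotas P1 6.256, P2 7.357, P3 6.271, P4 2.504, P5 5.132, P6 5.705.
Geometric-mean thresholds: P1 √(6·7)=6.481, P2 √(7·8)=7.483, P3 √(6·7)=6.481, P4 √(2·3)=2.449, P5 √(5·6)=5.477, P6 √(5·6)=5.477.
Each quota rounded against its threshold gives P1 6, P2 7, P3 6, P4 3, P5 5, P6 6 (total 33).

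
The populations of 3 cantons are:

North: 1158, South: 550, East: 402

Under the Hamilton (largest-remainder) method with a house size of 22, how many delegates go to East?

The standard divisor is 2110/22 ≈ 95.909.
Standard quotas: North 12.074, South 5.735, East 4.191.
Lower quotas: North 12, South 5, East 4 (sum 21, leaving 1 seat).
Remainders in descending order: South 0.735, East 0.191, North 0.074.
Largest remainder: South receives the extra seat.
East receives 4.

4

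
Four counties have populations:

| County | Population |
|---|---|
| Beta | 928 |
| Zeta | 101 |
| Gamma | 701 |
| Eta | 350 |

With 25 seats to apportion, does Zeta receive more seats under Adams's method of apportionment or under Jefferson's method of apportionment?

Adams

Adams: Beta 11, Zeta 2, Gamma 8, Eta 4.
Jefferson: Beta 11, Zeta 1, Gamma 9, Eta 4.
Zeta gets 2 under Adams and 1 under Jefferson.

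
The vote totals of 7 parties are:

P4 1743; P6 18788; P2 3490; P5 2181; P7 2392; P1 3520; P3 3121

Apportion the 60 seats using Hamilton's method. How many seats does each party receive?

Standard divisor: 35235 ÷ 60 ≈ 587.25.
Standard quotas: P4 2.9681, P6 31.9932, P2 5.9430, P5 3.7139, P7 4.0732, P1 5.9940, P3 5.3146.
Lower quotas: P4 2, P6 31, P2 5, P5 3, P7 4, P1 5, P3 5 (sum 55, leaving 5 seats).
Remainders in descending order: P1 0.9940, P6 0.9932, P4 0.9681, P2 0.9430, P5 0.7139, P3 0.3146, P7 0.0732.
The surplus seats go to P1, P6, P4, P2, P5.

P4=3; P6=32; P2=6; P5=4; P7=4; P1=6; P3=5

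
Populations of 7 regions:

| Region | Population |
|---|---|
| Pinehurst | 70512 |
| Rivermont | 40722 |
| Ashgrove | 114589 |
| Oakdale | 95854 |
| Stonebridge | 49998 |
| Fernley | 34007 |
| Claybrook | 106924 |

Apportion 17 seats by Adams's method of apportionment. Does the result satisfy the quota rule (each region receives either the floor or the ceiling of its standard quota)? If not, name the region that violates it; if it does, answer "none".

none

Standard quotas: Pinehurst 2.338, Rivermont 1.350, Ashgrove 3.800, Oakdale 3.179, Stonebridge 1.658, Fernley 1.128, Claybrook 3.546.
Adams allocation: Pinehurst 2, Rivermont 2, Ashgrove 4, Oakdale 3, Stonebridge 2, Fernley 1, Claybrook 3.
Every allocation lies between the lower and upper quota.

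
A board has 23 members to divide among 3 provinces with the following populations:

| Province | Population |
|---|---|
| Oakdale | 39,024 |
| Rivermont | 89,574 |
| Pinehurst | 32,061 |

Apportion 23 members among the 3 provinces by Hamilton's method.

Total 160659; standard divisor 160659/23 ≈ 6985.174.
Standard quotas: Oakdale 5.5867, Rivermont 12.8234, Pinehurst 4.5899.
Lower quotas: Oakdale 5, Rivermont 12, Pinehurst 4 (sum 21, leaving 2 seats).
Remainders in descending order: Rivermont 0.8234, Pinehurst 0.5899, Oakdale 0.5867.
Largest remainders: Rivermont, Pinehurst receive the extra seats.

Oakdale=5, Rivermont=13, Pinehurst=5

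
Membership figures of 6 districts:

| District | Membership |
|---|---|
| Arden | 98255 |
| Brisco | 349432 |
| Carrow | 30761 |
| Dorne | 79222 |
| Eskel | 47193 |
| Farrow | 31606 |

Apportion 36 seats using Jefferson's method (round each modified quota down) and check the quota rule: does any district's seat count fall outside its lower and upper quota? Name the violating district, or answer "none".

Standard quotas: Arden 5.558, Brisco 19.765, Carrow 1.740, Dorne 4.481, Eskel 2.669, Farrow 1.788.
Jefferson allocation: Arden 6, Brisco 22, Carrow 1, Dorne 4, Eskel 2, Farrow 1.
Brisco has quota 19.765 (lower 19, upper 20) but receives 22 — outside the quota interval.

Brisco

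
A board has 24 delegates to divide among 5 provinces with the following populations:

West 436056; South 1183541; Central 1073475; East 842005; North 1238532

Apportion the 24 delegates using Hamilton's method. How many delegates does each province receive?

Standard divisor: 4773609 ÷ 24 ≈ 198900.375.
Standard quotas: West 2.1923, South 5.9504, Central 5.3970, East 4.2333, North 6.2269.
Lower quotas: West 2, South 5, Central 5, East 4, North 6 (sum 22, leaving 2 seats).
Remainders in descending order: South 0.9504, Central 0.3970, East 0.2333, North 0.2269, West 0.1923.
Largest remainders: South, Central receive the extra seats.

West 2; South 6; Central 6; East 4; North 6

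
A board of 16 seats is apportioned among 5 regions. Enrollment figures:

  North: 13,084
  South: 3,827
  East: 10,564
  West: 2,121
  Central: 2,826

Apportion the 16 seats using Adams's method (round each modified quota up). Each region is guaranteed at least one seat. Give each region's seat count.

Standard divisor 32422/16 ≈ 2026.375; standard quotas: North 6.457, South 1.889, East 5.213, West 1.047, Central 1.395.
Rounding up gives 7, 2, 6, 2, 2 = 19 seats, so the divisor must be adjusted.
With modified divisor 2400: modified quotas North 5.452, South 1.595, East 4.402, West 0.884, Central 1.177.
Rounding up: North 6, South 2, East 5, West 1, Central 2 (total 16).

North 6, South 2, East 5, West 1, Central 2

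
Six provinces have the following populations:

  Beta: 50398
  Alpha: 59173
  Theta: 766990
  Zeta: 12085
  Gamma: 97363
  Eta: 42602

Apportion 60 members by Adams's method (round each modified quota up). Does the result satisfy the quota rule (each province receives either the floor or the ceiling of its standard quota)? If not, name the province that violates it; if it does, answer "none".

Theta

Standard quotas: Beta 2.940, Alpha 3.452, Theta 44.739, Zeta 0.705, Gamma 5.679, Eta 2.485.
Adams allocation: Beta 3, Alpha 4, Theta 43, Zeta 1, Gamma 6, Eta 3.
Theta has quota 44.739 (lower 44, upper 45) but receives 43 — outside the quota interval.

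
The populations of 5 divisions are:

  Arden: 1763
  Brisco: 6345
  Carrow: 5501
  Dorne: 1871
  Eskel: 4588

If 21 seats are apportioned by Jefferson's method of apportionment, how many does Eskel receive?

Standard divisor 20068/21 ≈ 955.619; standard quotas: Arden 1.845, Brisco 6.640, Carrow 5.756, Dorne 1.958, Eskel 4.801.
Rounding down gives 1, 6, 5, 1, 4 = 17 seats, so the divisor must be adjusted.
With modified divisor 900: modified quotas Arden 1.959, Brisco 7.050, Carrow 6.112, Dorne 2.079, Eskel 5.098.
Rounding down: Arden 1, Brisco 7, Carrow 6, Dorne 2, Eskel 5 (total 21).
Eskel receives 5.

5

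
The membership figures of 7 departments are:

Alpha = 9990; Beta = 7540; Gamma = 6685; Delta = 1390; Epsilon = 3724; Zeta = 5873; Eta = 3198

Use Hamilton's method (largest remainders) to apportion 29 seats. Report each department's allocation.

Alpha=8, Beta=6, Gamma=5, Delta=1, Epsilon=3, Zeta=4, Eta=2

Standard divisor: 38400 ÷ 29 ≈ 1324.138.
Standard quotas: Alpha 7.5445, Beta 5.6943, Gamma 5.0486, Delta 1.0497, Epsilon 2.8124, Zeta 4.4353, Eta 2.4152.
Lower quotas: Alpha 7, Beta 5, Gamma 5, Delta 1, Epsilon 2, Zeta 4, Eta 2 (sum 26, leaving 3 seats).
Remainders in descending order: Epsilon 0.8124, Beta 0.6943, Alpha 0.5445, Zeta 0.4353, Eta 0.4152, Delta 0.0497, Gamma 0.0486.
The surplus seats go to Epsilon, Beta, Alpha.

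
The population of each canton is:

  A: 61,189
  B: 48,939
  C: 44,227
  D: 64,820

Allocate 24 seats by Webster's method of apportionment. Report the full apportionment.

A 7, B 5, C 5, D 7

Standard divisor 219175/24 ≈ 9132.292; standard quotas: A 6.700, B 5.359, C 4.843, D 7.098.
Rounding to the nearest integer gives A 7, B 5, C 5, D 7 — total 24, matching the house size, so no adjustment is needed.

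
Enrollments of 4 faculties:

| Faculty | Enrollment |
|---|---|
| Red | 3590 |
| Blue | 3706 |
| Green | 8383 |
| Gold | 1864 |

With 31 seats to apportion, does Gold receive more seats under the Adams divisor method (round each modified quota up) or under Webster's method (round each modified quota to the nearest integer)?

Adams

Adams: Red 6, Blue 7, Green 14, Gold 4.
Webster: Red 6, Blue 7, Green 15, Gold 3.
Gold gets 4 under Adams and 3 under Webster.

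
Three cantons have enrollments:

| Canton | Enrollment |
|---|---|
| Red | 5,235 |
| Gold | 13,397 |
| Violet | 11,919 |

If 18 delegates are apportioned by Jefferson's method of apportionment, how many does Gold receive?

8

Standard divisor 30551/18 ≈ 1697.278; standard quotas: Red 3.084, Gold 7.893, Violet 7.022.
Rounding down gives 3, 7, 7 = 17 seats, so the divisor must be adjusted.
With modified divisor 1600: modified quotas Red 3.272, Gold 8.373, Violet 7.449.
Rounding down: Red 3, Gold 8, Violet 7 (total 18).
Gold receives 8.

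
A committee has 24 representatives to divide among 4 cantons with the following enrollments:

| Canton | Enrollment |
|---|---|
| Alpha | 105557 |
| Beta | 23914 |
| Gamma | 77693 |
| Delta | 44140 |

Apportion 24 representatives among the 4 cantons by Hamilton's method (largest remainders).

Alpha 10, Beta 2, Gamma 8, Delta 4

Standard divisor: 251304 ÷ 24 = 10471.
Standard quotas: Alpha 10.0809, Beta 2.2838, Gamma 7.4198, Delta 4.2155.
Lower quotas: Alpha 10, Beta 2, Gamma 7, Delta 4 (sum 23, leaving 1 seat).
Remainders in descending order: Gamma 0.4198, Beta 0.2838, Delta 0.2155, Alpha 0.0809.
The surplus seat goes to Gamma.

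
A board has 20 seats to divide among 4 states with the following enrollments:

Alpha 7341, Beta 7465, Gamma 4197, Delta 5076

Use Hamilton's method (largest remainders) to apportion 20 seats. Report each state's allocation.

Total 24079; standard divisor 24079/20 ≈ 1203.95.
Standard quotas: Alpha 6.0974, Beta 6.2004, Gamma 3.4860, Delta 4.2161.
Lower quotas: Alpha 6, Beta 6, Gamma 3, Delta 4 (sum 19, leaving 1 seat).
Remainders in descending order: Gamma 0.4860, Delta 0.2161, Beta 0.2004, Alpha 0.0974.
Largest remainder: Gamma receives the extra seat.

Alpha: 6, Beta: 6, Gamma: 4, Delta: 4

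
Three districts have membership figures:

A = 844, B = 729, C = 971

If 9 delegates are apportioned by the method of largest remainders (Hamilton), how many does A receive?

Standard divisor: 2544 ÷ 9 ≈ 282.667.
Standard quotas: A 2.986, B 2.579, C 3.435.
Lower quotas: A 2, B 2, C 3 (sum 7, leaving 2 seats).
Remainders in descending order: A 0.986, B 0.579, C 0.435.
The surplus seats go to A, B.
A receives 3.

3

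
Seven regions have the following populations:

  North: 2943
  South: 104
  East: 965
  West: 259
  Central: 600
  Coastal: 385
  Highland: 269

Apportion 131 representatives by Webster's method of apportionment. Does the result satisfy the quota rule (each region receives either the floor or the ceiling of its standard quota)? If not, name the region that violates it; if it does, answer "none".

Standard quotas: North 69.780, South 2.466, East 22.881, West 6.141, Central 14.226, Coastal 9.129, Highland 6.378.
Webster allocation: North 71, South 2, East 23, West 6, Central 14, Coastal 9, Highland 6.
North has quota 69.780 (lower 69, upper 70) but receives 71 — outside the quota interval.

North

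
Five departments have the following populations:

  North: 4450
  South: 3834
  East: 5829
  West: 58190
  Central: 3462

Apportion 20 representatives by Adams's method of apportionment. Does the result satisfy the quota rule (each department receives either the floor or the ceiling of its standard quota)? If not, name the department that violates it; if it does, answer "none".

West

Standard quotas: North 1.175, South 1.012, East 1.539, West 15.361, Central 0.914.
Adams allocation: North 2, South 1, East 2, West 14, Central 1.
West has quota 15.361 (lower 15, upper 16) but receives 14 — outside the quota interval.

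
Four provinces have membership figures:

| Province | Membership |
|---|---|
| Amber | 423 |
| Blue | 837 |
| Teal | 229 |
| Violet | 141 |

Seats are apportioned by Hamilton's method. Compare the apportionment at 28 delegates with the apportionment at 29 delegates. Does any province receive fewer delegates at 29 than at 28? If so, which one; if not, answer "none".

At 28 seats: Amber 7, Blue 14, Teal 4, Violet 3.
At 29 seats: Amber 8, Blue 15, Teal 4, Violet 2.
Violet drops from 3 to 2.

Violet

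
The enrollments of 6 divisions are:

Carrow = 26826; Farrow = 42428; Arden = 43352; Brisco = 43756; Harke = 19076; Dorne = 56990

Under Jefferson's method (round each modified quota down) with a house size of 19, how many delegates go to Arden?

Standard divisor 232428/19 ≈ 12233.053; standard quotas: Carrow 2.193, Farrow 3.468, Arden 3.544, Brisco 3.577, Harke 1.559, Dorne 4.659.
Rounding down gives 2, 3, 3, 3, 1, 4 = 16 seats, so the divisor must be adjusted.
With modified divisor 10700: modified quotas Carrow 2.507, Farrow 3.965, Arden 4.052, Brisco 4.089, Harke 1.783, Dorne 5.326.
Rounding down: Carrow 2, Farrow 3, Arden 4, Brisco 4, Harke 1, Dorne 5 (total 19).
Arden receives 4.

4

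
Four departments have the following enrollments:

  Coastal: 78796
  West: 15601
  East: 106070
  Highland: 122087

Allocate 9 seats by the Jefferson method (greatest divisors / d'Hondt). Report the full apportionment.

Standard divisor 322554/9 ≈ 35839.333; standard quotas: Coastal 2.199, West 0.435, East 2.960, Highland 3.407.
Rounding down gives 2, 0, 2, 3 = 7 seats, so the divisor must be adjusted.
With modified divisor 28500: modified quotas Coastal 2.765, West 0.547, East 3.722, Highland 4.284.
Rounding down: Coastal 2, West 0, East 3, Highland 4 (total 9).

Coastal 2, West 0, East 3, Highland 4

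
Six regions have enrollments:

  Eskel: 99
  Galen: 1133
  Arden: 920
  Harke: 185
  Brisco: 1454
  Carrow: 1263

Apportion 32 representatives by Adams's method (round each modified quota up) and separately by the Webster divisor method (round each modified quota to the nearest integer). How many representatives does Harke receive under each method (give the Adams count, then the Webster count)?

Adams: Eskel 1, Galen 7, Arden 6, Harke 2, Brisco 9, Carrow 7.
Webster: Eskel 1, Galen 7, Arden 6, Harke 1, Brisco 9, Carrow 8.
Harke gets 2 under Adams and 1 under Webster.

2 and 1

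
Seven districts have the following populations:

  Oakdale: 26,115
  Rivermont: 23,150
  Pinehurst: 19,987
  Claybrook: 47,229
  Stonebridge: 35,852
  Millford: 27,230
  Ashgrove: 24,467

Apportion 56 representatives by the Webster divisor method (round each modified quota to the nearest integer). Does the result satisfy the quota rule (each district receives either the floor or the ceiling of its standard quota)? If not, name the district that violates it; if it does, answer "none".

Standard quotas: Oakdale 7.168, Rivermont 6.354, Pinehurst 5.486, Claybrook 12.963, Stonebridge 9.840, Millford 7.474, Ashgrove 6.715.
Webster allocation: Oakdale 7, Rivermont 6, Pinehurst 6, Claybrook 13, Stonebridge 10, Millford 7, Ashgrove 7.
Every allocation lies between the lower and upper quota.

none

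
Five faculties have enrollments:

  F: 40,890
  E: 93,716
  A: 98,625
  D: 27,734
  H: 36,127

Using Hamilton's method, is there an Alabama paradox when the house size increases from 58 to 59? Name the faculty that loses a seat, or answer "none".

D

At 58 seats: F 8, E 18, A 19, D 6, H 7.
At 59 seats: F 8, E 19, A 20, D 5, H 7.
D drops from 6 to 5.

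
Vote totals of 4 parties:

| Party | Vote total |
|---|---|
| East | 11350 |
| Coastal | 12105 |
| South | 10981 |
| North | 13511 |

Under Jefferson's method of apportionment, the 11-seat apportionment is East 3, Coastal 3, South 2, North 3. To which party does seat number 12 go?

South

Priority for the next seat is population ÷ (current seats + 1).
Priorities: East 2837.500, Coastal 3026.250, South 3660.333, North 3377.750.
Highest priority: South.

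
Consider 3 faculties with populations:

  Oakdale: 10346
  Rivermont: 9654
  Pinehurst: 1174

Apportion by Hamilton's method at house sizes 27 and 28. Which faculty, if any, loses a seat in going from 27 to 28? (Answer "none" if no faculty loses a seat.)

Pinehurst

At 27 seats: Oakdale 13, Rivermont 12, Pinehurst 2.
At 28 seats: Oakdale 14, Rivermont 13, Pinehurst 1.
Pinehurst drops from 2 to 1.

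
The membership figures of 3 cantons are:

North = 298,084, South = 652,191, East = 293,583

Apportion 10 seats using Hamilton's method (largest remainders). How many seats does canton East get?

The standard divisor is 1243858/10 ≈ 124385.8.
Standard quotas: North 2.3964, South 5.2433, East 2.3603.
Lower quotas: North 2, South 5, East 2 (sum 9, leaving 1 seat).
Remainders in descending order: North 0.3964, East 0.3603, South 0.2433.
The surplus seat goes to North.
East receives 2.

2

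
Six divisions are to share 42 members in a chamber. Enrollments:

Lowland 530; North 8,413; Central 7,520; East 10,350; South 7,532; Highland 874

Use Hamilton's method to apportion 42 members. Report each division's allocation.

Lowland 1, North 10, Central 9, East 12, South 9, Highland 1

The standard divisor is 35219/42 ≈ 838.548.
Standard quotas: Lowland 0.6320, North 10.0328, Central 8.9679, East 12.3428, South 8.9822, Highland 1.0423.
Lower quotas: Lowland 0, North 10, Central 8, East 12, South 8, Highland 1 (sum 39, leaving 3 seats).
Remainders in descending order: South 0.9822, Central 0.9679, Lowland 0.6320, East 0.3428, Highland 0.0423, North 0.0328.
Largest remainders: South, Central, Lowland receive the extra seats.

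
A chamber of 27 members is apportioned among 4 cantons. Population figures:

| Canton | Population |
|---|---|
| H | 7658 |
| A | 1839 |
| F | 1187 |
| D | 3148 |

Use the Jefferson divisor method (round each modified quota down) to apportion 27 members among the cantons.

Standard divisor 13832/27 ≈ 512.296; standard quotas: H 14.948, A 3.590, F 2.317, D 6.145.
Rounding down gives 14, 3, 2, 6 = 25 seats, so the divisor must be adjusted.
With modified divisor 470: modified quotas H 16.294, A 3.913, F 2.526, D 6.698.
Rounding down: H 16, A 3, F 2, D 6 (total 27).

H 16, A 3, F 2, D 6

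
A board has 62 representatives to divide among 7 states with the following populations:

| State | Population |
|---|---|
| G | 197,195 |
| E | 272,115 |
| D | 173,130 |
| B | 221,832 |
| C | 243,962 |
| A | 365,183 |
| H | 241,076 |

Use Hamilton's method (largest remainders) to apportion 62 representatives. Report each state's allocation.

G 7, E 10, D 6, B 8, C 9, A 13, H 9

Standard divisor: 1714493 ÷ 62 ≈ 27653.113.
Standard quotas: G 7.1310, E 9.8403, D 6.2608, B 8.0220, C 8.8222, A 13.2059, H 8.7179.
Lower quotas: G 7, E 9, D 6, B 8, C 8, A 13, H 8 (sum 59, leaving 3 seats).
Remainders in descending order: E 0.8403, C 0.8222, H 0.7179, D 0.2608, A 0.2059, G 0.1310, B 0.0220.
The surplus seats go to E, C, H.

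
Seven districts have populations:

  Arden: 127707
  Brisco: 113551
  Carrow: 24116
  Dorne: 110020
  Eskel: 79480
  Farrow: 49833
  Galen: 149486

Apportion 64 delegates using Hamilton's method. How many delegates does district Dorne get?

11

The standard divisor is 654193/64 ≈ 10221.766.
Standard quotas: Arden 12.4936, Brisco 11.1087, Carrow 2.3593, Dorne 10.7633, Eskel 7.7756, Farrow 4.8752, Galen 14.6243.
Lower quotas: Arden 12, Brisco 11, Carrow 2, Dorne 10, Eskel 7, Farrow 4, Galen 14 (sum 60, leaving 4 seats).
Remainders in descending order: Farrow 0.8752, Eskel 0.7756, Dorne 0.7633, Galen 0.6243, Arden 0.4936, Carrow 0.3593, Brisco 0.1087.
The surplus seats go to Farrow, Eskel, Dorne, Galen.
Dorne receives 11.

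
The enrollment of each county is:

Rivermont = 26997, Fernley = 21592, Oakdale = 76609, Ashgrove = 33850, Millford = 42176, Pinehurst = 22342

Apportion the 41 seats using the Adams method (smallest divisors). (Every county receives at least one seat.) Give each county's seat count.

Rivermont 5, Fernley 4, Oakdale 14, Ashgrove 6, Millford 8, Pinehurst 4

Standard divisor 223566/41 ≈ 5452.829; standard quotas: Rivermont 4.951, Fernley 3.960, Oakdale 14.049, Ashgrove 6.208, Millford 7.735, Pinehurst 4.097.
Rounding up gives 5, 4, 15, 7, 8, 5 = 44 seats, so the divisor must be adjusted.
With modified divisor 5800: modified quotas Rivermont 4.655, Fernley 3.723, Oakdale 13.208, Ashgrove 5.836, Millford 7.272, Pinehurst 3.852.
Rounding up: Rivermont 5, Fernley 4, Oakdale 14, Ashgrove 6, Millford 8, Pinehurst 4 (total 41).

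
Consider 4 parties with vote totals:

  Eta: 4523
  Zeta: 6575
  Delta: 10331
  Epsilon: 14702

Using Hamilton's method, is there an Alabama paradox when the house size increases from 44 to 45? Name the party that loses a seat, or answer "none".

At 44 seats: Eta 5, Zeta 8, Delta 13, Epsilon 18.
At 45 seats: Eta 6, Zeta 8, Delta 13, Epsilon 18.
No party's allocation decreased.

none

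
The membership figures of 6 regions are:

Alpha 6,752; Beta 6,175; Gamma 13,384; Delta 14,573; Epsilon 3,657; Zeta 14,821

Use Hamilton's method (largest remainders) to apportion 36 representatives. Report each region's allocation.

Alpha 4; Beta 4; Gamma 8; Delta 9; Epsilon 2; Zeta 9

The standard divisor is 59362/36 ≈ 1648.944.
Standard quotas: Alpha 4.0947, Beta 3.7448, Gamma 8.1167, Delta 8.8378, Epsilon 2.2178, Zeta 8.9882.
Lower quotas: Alpha 4, Beta 3, Gamma 8, Delta 8, Epsilon 2, Zeta 8 (sum 33, leaving 3 seats).
Remainders in descending order: Zeta 0.9882, Delta 0.8378, Beta 0.7448, Epsilon 0.2178, Gamma 0.1167, Alpha 0.0947.
Largest remainders: Zeta, Delta, Beta receive the extra seats.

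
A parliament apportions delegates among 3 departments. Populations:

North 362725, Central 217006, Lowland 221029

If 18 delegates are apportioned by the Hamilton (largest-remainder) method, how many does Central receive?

5

Total 800760; standard divisor 800760/18 ≈ 44486.667.
Standard quotas: North 8.1536, Central 4.8780, Lowland 4.9684.
Lower quotas: North 8, Central 4, Lowland 4 (sum 16, leaving 2 seats).
Remainders in descending order: Lowland 0.9684, Central 0.8780, North 0.1536.
Largest remainders: Lowland, Central receive the extra seats.
Central receives 5.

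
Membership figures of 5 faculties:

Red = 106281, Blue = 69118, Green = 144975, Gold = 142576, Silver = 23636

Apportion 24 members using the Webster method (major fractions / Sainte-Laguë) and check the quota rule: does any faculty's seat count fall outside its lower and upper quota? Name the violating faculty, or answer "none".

Standard quotas: Red 5.242, Blue 3.409, Green 7.151, Gold 7.032, Silver 1.166.
Webster allocation: Red 5, Blue 4, Green 7, Gold 7, Silver 1.
Every allocation lies between the lower and upper quota.

none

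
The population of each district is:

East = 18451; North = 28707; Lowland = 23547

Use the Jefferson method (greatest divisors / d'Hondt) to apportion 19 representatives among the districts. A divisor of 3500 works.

With modified divisor 3500: modified quotas East 5.272, North 8.202, Lowland 6.728.
Rounding down: East 5, North 8, Lowland 6 (total 19).

East=5, North=8, Lowland=6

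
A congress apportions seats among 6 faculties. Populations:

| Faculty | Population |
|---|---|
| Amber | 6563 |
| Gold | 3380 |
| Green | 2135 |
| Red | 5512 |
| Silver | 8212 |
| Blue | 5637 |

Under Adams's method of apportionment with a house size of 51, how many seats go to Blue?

9

Standard divisor 31439/51 ≈ 616.451; standard quotas: Amber 10.646, Gold 5.483, Green 3.463, Red 8.942, Silver 13.321, Blue 9.144.
Rounding up gives 11, 6, 4, 9, 14, 10 = 54 seats, so the divisor must be adjusted.
With modified divisor 670: modified quotas Amber 9.796, Gold 5.045, Green 3.187, Red 8.227, Silver 12.257, Blue 8.413.
Rounding up: Amber 10, Gold 6, Green 4, Red 9, Silver 13, Blue 9 (total 51).
Blue receives 9.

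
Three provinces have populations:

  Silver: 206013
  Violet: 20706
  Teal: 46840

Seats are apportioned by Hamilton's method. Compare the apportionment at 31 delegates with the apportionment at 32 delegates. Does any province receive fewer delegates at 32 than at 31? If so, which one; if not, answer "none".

At 31 seats: Silver 23, Violet 3, Teal 5.
At 32 seats: Silver 24, Violet 2, Teal 6.
Violet drops from 3 to 2.

Violet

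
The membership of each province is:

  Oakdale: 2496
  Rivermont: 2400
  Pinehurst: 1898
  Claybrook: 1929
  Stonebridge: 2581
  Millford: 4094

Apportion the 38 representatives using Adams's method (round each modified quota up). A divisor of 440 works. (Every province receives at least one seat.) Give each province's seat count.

Oakdale 6; Rivermont 6; Pinehurst 5; Claybrook 5; Stonebridge 6; Millford 10

With modified divisor 440: modified quotas Oakdale 5.673, Rivermont 5.455, Pinehurst 4.314, Claybrook 4.384, Stonebridge 5.866, Millford 9.305.
Rounding up: Oakdale 6, Rivermont 6, Pinehurst 5, Claybrook 5, Stonebridge 6, Millford 10 (total 38).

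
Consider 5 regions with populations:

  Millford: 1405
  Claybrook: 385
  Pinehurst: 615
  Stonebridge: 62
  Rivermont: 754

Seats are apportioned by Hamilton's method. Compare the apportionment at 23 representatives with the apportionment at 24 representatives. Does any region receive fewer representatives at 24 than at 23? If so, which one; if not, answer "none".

Stonebridge

At 23 seats: Millford 10, Claybrook 3, Pinehurst 4, Stonebridge 1, Rivermont 5.
At 24 seats: Millford 10, Claybrook 3, Pinehurst 5, Stonebridge 0, Rivermont 6.
Stonebridge drops from 1 to 0.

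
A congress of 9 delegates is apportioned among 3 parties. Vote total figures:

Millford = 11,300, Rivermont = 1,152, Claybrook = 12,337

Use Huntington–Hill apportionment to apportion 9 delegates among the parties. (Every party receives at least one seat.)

Millford=4, Rivermont=1, Claybrook=4

With divisor 3010: modified quotas Millford 3.754, Rivermont 0.383, Claybrook 4.099.
Geometric-mean thresholds: Millford √(3·4)=3.464, Rivermont (min 1), Claybrook √(4·5)=4.472.
Each quota rounded against its threshold gives Millford 4, Rivermont 1, Claybrook 4 (total 9).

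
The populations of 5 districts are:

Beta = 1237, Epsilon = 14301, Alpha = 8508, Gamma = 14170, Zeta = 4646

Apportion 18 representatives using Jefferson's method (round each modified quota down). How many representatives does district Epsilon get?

6

Standard divisor 42862/18 ≈ 2381.222; standard quotas: Beta 0.519, Epsilon 6.006, Alpha 3.573, Gamma 5.951, Zeta 1.951.
Rounding down gives 0, 6, 3, 5, 1 = 15 seats, so the divisor must be adjusted.
With modified divisor 2100: modified quotas Beta 0.589, Epsilon 6.810, Alpha 4.051, Gamma 6.748, Zeta 2.212.
Rounding down: Beta 0, Epsilon 6, Alpha 4, Gamma 6, Zeta 2 (total 18).
Epsilon receives 6.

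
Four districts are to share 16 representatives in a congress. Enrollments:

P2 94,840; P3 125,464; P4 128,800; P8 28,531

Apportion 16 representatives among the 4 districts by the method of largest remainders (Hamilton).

P2=4; P3=5; P4=6; P8=1

Standard divisor: 377635 ÷ 16 ≈ 23602.188.
Standard quotas: P2 4.0183, P3 5.3158, P4 5.4571, P8 1.2088.
Lower quotas: P2 4, P3 5, P4 5, P8 1 (sum 15, leaving 1 seat).
Remainders in descending order: P4 0.4571, P3 0.3158, P8 0.2088, P2 0.0183.
The surplus seat goes to P4.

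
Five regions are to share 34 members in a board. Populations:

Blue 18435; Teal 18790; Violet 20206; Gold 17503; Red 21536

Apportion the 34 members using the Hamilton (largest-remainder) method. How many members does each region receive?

Blue 6, Teal 7, Violet 7, Gold 6, Red 8

Total 96470; standard divisor 96470/34 ≈ 2837.353.
Standard quotas: Blue 6.4973, Teal 6.6224, Violet 7.1214, Gold 6.1688, Red 7.5902.
Lower quotas: Blue 6, Teal 6, Violet 7, Gold 6, Red 7 (sum 32, leaving 2 seats).
Remainders in descending order: Teal 0.6224, Red 0.5902, Blue 0.4973, Gold 0.1688, Violet 0.1214.
The surplus seats go to Teal, Red.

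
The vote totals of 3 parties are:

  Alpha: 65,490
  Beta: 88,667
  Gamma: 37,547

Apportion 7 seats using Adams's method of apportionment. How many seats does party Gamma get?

Standard divisor 191704/7 ≈ 27386.286; standard quotas: Alpha 2.391, Beta 3.238, Gamma 1.371.
Rounding up gives 3, 4, 2 = 9 seats, so the divisor must be adjusted.
With modified divisor 35100: modified quotas Alpha 1.866, Beta 2.526, Gamma 1.070.
Rounding up: Alpha 2, Beta 3, Gamma 2 (total 7).
Gamma receives 2.

2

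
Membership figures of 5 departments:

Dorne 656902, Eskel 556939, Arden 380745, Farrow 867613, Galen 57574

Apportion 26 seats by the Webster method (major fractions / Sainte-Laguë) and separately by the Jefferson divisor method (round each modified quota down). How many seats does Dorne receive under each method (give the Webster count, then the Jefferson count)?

Webster: Dorne 6, Eskel 6, Arden 4, Farrow 9, Galen 1.
Jefferson: Dorne 7, Eskel 6, Arden 4, Farrow 9, Galen 0.
Dorne gets 6 under Webster and 7 under Jefferson.

6 and 7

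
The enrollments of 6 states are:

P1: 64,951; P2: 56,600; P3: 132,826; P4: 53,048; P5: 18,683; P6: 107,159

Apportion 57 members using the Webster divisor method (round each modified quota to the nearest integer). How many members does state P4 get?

Standard divisor 433267/57 ≈ 7601.175; standard quotas: P1 8.545, P2 7.446, P3 17.474, P4 6.979, P5 2.458, P6 14.098.
Rounding to the nearest integer gives 9, 7, 17, 7, 2, 14 = 56 seats, so the divisor must be adjusted.
With modified divisor 7570: modified quotas P1 8.580, P2 7.477, P3 17.546, P4 7.008, P5 2.468, P6 14.156.
Rounding to the nearest integer: P1 9, P2 7, P3 18, P4 7, P5 2, P6 14 (total 57).
P4 receives 7.

7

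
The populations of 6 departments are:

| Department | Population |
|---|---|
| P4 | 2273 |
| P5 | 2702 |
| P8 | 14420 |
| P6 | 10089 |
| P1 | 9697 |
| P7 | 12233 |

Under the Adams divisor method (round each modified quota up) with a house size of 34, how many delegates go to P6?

7

Standard divisor 51414/34 ≈ 1512.176; standard quotas: P4 1.503, P5 1.787, P8 9.536, P6 6.672, P1 6.413, P7 8.090.
Rounding up gives 2, 2, 10, 7, 7, 9 = 37 seats, so the divisor must be adjusted.
With modified divisor 1650: modified quotas P4 1.378, P5 1.638, P8 8.739, P6 6.115, P1 5.877, P7 7.414.
Rounding up: P4 2, P5 2, P8 9, P6 7, P1 6, P7 8 (total 34).
P6 receives 7.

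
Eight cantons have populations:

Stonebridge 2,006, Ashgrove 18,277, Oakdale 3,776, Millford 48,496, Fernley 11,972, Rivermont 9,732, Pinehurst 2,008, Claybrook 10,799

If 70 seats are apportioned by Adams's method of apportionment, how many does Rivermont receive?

6

Standard divisor 107066/70 ≈ 1529.514; standard quotas: Stonebridge 1.312, Ashgrove 11.950, Oakdale 2.469, Millford 31.707, Fernley 7.827, Rivermont 6.363, Pinehurst 1.313, Claybrook 7.060.
Rounding up gives 2, 12, 3, 32, 8, 7, 2, 8 = 74 seats, so the divisor must be adjusted.
With modified divisor 1640: modified quotas Stonebridge 1.223, Ashgrove 11.145, Oakdale 2.302, Millford 29.571, Fernley 7.300, Rivermont 5.934, Pinehurst 1.224, Claybrook 6.585.
Rounding up: Stonebridge 2, Ashgrove 12, Oakdale 3, Millford 30, Fernley 8, Rivermont 6, Pinehurst 2, Claybrook 7 (total 70).
Rivermont receives 6.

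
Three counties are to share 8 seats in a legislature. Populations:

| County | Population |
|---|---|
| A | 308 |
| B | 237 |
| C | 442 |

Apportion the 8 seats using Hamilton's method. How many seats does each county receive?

A: 2; B: 2; C: 4

Total 987; standard divisor 987/8 ≈ 123.375.
Standard quotas: A 2.496, B 1.921, C 3.583.
Lower quotas: A 2, B 1, C 3 (sum 6, leaving 2 seats).
Remainders in descending order: B 0.921, C 0.583, A 0.496.
The surplus seats go to B, C.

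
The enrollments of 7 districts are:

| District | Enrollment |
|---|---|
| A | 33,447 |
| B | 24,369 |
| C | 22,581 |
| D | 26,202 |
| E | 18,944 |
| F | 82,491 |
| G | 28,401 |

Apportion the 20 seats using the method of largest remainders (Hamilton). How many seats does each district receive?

Total 236435; standard divisor 236435/20 ≈ 11821.75.
Standard quotas: A 2.8293, B 2.0614, C 1.9101, D 2.2164, E 1.6025, F 6.9779, G 2.4024.
Lower quotas: A 2, B 2, C 1, D 2, E 1, F 6, G 2 (sum 16, leaving 4 seats).
Remainders in descending order: F 0.9779, C 0.9101, A 0.8293, E 0.6025, G 0.4024, D 0.2164, B 0.0614.
The surplus seats go to F, C, A, E.

A: 3; B: 2; C: 2; D: 2; E: 2; F: 7; G: 2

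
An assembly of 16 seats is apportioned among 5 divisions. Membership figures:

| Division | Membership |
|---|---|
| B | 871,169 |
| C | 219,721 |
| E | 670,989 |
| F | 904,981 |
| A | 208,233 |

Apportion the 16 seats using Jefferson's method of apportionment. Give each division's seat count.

Standard divisor 2875093/16 ≈ 179693.312; standard quotas: B 4.848, C 1.223, E 3.734, F 5.036, A 1.159.
Rounding down gives 4, 1, 3, 5, 1 = 14 seats, so the divisor must be adjusted.
With modified divisor 159300: modified quotas B 5.469, C 1.379, E 4.212, F 5.681, A 1.307.
Rounding down: B 5, C 1, E 4, F 5, A 1 (total 16).

B 5; C 1; E 4; F 5; A 1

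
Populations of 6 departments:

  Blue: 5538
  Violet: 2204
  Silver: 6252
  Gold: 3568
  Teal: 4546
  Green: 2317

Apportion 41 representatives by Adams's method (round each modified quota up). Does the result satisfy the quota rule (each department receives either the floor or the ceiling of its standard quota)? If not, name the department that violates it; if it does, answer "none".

none

Standard quotas: Blue 9.296, Violet 3.700, Silver 10.495, Gold 5.989, Teal 7.631, Green 3.889.
Adams allocation: Blue 9, Violet 4, Silver 10, Gold 6, Teal 8, Green 4.
Every allocation lies between the lower and upper quota.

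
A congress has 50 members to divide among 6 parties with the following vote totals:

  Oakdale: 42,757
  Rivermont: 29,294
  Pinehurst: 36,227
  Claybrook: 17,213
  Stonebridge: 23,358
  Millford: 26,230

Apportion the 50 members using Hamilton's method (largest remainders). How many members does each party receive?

Oakdale=12, Rivermont=8, Pinehurst=10, Claybrook=5, Stonebridge=7, Millford=8

Standard divisor: 175079 ÷ 50 ≈ 3501.58.
Standard quotas: Oakdale 12.2108, Rivermont 8.3659, Pinehurst 10.3459, Claybrook 4.9158, Stonebridge 6.6707, Millford 7.4909.
Lower quotas: Oakdale 12, Rivermont 8, Pinehurst 10, Claybrook 4, Stonebridge 6, Millford 7 (sum 47, leaving 3 seats).
Remainders in descending order: Claybrook 0.9158, Stonebridge 0.6707, Millford 0.4909, Rivermont 0.3659, Pinehurst 0.3459, Oakdale 0.2108.
The surplus seats go to Claybrook, Stonebridge, Millford.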